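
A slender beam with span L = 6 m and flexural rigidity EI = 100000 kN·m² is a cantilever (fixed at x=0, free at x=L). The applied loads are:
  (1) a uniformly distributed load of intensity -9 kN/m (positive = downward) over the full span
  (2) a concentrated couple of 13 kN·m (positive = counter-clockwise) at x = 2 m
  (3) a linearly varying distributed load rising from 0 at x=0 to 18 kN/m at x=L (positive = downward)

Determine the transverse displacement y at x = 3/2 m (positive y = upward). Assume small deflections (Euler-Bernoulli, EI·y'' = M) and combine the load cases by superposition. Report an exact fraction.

Load 1 — uniform load w=-9 kN/m over full span:
  y_1 = -wx²(x²-4Lx+6L²)/(24EI) = -(-9)·(3/2)²·((3/2)²-4·6·(3/2)+6·6²)/(24·100000) = 19683/12800000 m
Load 2 — applied couple M₀=13 kN·m at a=2 m (b=L-a=4):
  y_2 = M₀x²/(2EI)  [x≤a] = 13·(3/2)²/(2·100000) = 117/800000 m
Load 3 — triangular load w₀=18 kN/m (0→w₀ over full span):
  y_3 = (w₀Lx³/12-w₀L²x²/6-w₀x⁵/(120L))/EI = (18·6·(3/2)³/12-18·6²·(3/2)²/6-18·(3/2)⁵/(120·6))/100000 = -272403/128000000 m
Superposition: y = Σ y_i = -56853/128000000 m ≈ -0.000444 m

y(3/2) = -56853/128000000 m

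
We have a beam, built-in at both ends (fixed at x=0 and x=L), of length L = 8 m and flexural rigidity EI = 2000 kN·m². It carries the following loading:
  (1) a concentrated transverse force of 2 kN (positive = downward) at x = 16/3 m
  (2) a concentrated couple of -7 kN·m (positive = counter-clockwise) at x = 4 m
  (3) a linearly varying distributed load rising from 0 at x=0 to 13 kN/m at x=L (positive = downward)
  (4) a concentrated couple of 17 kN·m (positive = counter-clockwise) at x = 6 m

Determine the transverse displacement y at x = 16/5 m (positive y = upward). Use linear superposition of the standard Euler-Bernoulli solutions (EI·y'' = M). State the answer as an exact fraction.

Load 1 — point force P=2 kN at a=16/3 m (b=L-a=8/3):
  y_1 = -Pb²x²(3aL-(3a+b)x)/(6L³EI)  [x≤a] = -2·(8/3)²·(16/5)²·(3·(16/3)·8-(3·(16/3)+(8/3))·(16/5))/(6·8³·2000) = -2048/1265625 m
Load 2 — applied couple M₀=-7 kN·m at a=4 m (b=L-a=4):
  y_2 = (R_Ax³/6 - M_Ax²/2)/EI  [x≤a] with R_A=-21/16, M_A=-7/4 = ((-21/16)·(16/5)³/6 - (-7/4)·(16/5)²/2)/2000 = 14/15625 m
Load 3 — triangular load w₀=13 kN/m (0→w₀ over full span):
  y_3 = -w₀x²(L-x)²(x+2L)/(120LEI) = -13·(16/5)²·(8-(16/5))²·((16/5)+2·8)/(120·8·2000) = -59904/1953125 m
Load 4 — applied couple M₀=17 kN·m at a=6 m (b=L-a=2):
  y_4 = (R_Ax³/6 - M_Ax²/2)/EI  [x≤a] with R_A=153/64, M_A=85/16 = ((153/64)·(16/5)³/6 - (85/16)·(16/5)²/2)/2000 = -221/31250 m
Superposition: y = Σ y_i = -12170573/316406250 m ≈ -0.038465 m

y(16/5) = -12170573/316406250 m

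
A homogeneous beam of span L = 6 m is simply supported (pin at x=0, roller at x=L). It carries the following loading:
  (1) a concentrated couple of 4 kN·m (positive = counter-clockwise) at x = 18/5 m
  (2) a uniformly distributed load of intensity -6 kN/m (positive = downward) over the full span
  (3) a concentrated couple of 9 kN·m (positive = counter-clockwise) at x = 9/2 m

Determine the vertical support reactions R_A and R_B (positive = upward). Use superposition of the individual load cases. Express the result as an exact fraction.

R_A = -95/6 kN, R_B = -121/6 kN

Load 1 — applied couple M₀=4 kN·m at a=18/5 m (b=L-a=12/5):
  R_A = M₀/L = 4/6 = 2/3 kN
  R_B = -M₀/L = -4/6 = -2/3 kN
Load 2 — uniform load w=-6 kN/m over full span:
  R_A = wL/2 = (-6)·6/2 = -18 kN
  R_B = wL/2 = (-6)·6/2 = -18 kN
Load 3 — applied couple M₀=9 kN·m at a=9/2 m (b=L-a=3/2):
  R_A = M₀/L = 9/6 = 3/2 kN
  R_B = -M₀/L = -9/6 = -3/2 kN
Superposition: R_A = -95/6 kN, R_B = -121/6 kN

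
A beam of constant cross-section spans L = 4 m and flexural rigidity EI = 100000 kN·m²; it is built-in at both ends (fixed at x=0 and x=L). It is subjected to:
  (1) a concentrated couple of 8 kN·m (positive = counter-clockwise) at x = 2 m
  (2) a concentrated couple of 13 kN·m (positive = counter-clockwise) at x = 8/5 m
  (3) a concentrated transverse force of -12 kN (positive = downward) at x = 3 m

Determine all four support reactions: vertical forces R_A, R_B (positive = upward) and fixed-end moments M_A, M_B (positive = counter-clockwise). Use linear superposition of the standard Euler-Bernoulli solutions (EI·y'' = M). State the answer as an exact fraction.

Load 1 — applied couple M₀=8 kN·m at a=2 m (b=L-a=2):
  R_A = 6M₀ab/L³ = 6·8·2·2/4³ = 3 kN
  M_A = M₀b(2a-b)/L² = 8·2·(2·2-2)/4² = 2 kN·m
  R_B = -6M₀ab/L³ = -6·8·2·2/4³ = -3 kN
  M_B = M₀a(2b-a)/L² = 8·2·(2·2-2)/4² = 2 kN·m
Load 2 — applied couple M₀=13 kN·m at a=8/5 m (b=L-a=12/5):
  R_A = 6M₀ab/L³ = 6·13·(8/5)·(12/5)/4³ = 117/25 kN
  M_A = M₀b(2a-b)/L² = 13·(12/5)·(2·(8/5)-(12/5))/4² = 39/25 kN·m
  R_B = -6M₀ab/L³ = -6·13·(8/5)·(12/5)/4³ = -117/25 kN
  M_B = M₀a(2b-a)/L² = 13·(8/5)·(2·(12/5)-(8/5))/4² = 104/25 kN·m
Load 3 — point force P=-12 kN at a=3 m (b=L-a=1):
  R_A = Pb²(3a+b)/L³ = (-12)·1²·(3·3+1)/4³ = -15/8 kN
  M_A = Pab²/L² = (-12)·3·1²/4² = -9/4 kN·m
  R_B = Pa²(a+3b)/L³ = (-12)·3²·(3+3·1)/4³ = -81/8 kN
  M_B = -Pa²b/L² = -(-12)·3²·1/4² = 27/4 kN·m
Superposition: R_A = 1161/200 kN, M_A = 131/100 kN·m, R_B = -3561/200 kN, M_B = 1291/100 kN·m

R_A = 1161/200 kN, M_A = 131/100 kN·m, R_B = -3561/200 kN, M_B = 1291/100 kN·m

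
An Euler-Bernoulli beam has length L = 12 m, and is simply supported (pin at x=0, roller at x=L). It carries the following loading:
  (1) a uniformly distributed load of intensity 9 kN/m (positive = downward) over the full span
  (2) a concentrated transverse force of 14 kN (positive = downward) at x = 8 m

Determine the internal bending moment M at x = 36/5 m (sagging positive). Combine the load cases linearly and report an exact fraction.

Load 1 — uniform load w=9 kN/m over full span:
  M_1 = wx(L-x)/2 = 9·(36/5)·(12-(36/5))/2 = 3888/25 kN·m
Load 2 — point force P=14 kN at a=8 m (b=L-a=4):
  M_2 = Pbx/L  [x≤a] = 14·4·(36/5)/12 = 168/5 kN·m
Superposition: M = Σ M_i = 4728/25 kN·m ≈ 189.120000 kN·m

M(36/5) = 4728/25 kN·m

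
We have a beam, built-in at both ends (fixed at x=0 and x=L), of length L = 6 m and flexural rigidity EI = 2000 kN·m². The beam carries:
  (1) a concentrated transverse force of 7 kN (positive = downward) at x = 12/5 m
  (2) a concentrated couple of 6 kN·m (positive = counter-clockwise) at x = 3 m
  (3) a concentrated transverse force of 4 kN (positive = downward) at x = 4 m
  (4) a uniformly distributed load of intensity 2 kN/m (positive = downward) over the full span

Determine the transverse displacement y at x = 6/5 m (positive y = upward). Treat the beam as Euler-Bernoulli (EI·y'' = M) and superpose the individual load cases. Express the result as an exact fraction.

y(6/5) = -348859/93750000 m

Load 1 — point force P=7 kN at a=12/5 m (b=L-a=18/5):
  y_1 = -Pb²x²(3aL-(3a+b)x)/(6L³EI)  [x≤a] = -7·(18/5)²·(6/5)²·(3·(12/5)·6-(3·(12/5)+(18/5))·(6/5))/(6·6³·2000) = -11907/7812500 m
Load 2 — applied couple M₀=6 kN·m at a=3 m (b=L-a=3):
  y_2 = (R_Ax³/6 - M_Ax²/2)/EI  [x≤a] with R_A=3/2, M_A=3/2 = ((3/2)·(6/5)³/6 - (3/2)·(6/5)²/2)/2000 = -81/250000 m
Load 3 — point force P=4 kN at a=4 m (b=L-a=2):
  y_3 = -Pb²x²(3aL-(3a+b)x)/(6L³EI)  [x≤a] = -4·2²·(6/5)²·(3·4·6-(3·4+2)·(6/5))/(6·6³·2000) = -23/46875 m
Load 4 — uniform load w=2 kN/m over full span:
  y_4 = -wx²(L-x)²/(24EI) = -2·(6/5)²·(6-(6/5))²/(24·2000) = -108/78125 m
Superposition: y = Σ y_i = -348859/93750000 m ≈ -0.003721 m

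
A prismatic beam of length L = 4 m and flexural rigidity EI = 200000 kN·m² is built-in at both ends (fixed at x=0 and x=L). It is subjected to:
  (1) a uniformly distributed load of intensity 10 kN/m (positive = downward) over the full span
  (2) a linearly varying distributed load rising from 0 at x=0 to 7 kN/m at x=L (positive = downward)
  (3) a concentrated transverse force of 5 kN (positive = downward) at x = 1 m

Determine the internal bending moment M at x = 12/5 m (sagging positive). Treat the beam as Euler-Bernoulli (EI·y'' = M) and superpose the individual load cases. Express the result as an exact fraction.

M(12/5) = 50963/6000 kN·m

Load 1 — uniform load w=10 kN/m over full span:
  M_1 = wLx/2 - wL²/12 - wx²/2 = 10·4·(12/5)/2 - 10·4²/12 - 10·(12/5)²/2 = 88/15 kN·m
Load 2 — triangular load w₀=7 kN/m (0→w₀ over full span):
  M_2 = 3w₀Lx/20 - w₀L²/30 - w₀x³/(6L) = 3·7·4·(12/5)/20 - 7·4²/30 - 7·(12/5)³/(6·4) = 868/375 kN·m
Load 3 — point force P=5 kN at a=1 m (b=L-a=3):
  M_3 = Pa²(a+3b)(L-x)/L³ - Pa²b/L²  [x>a] = 5·1²·(1+3·3)·(4-(12/5))/4³ - 5·1²·3/4² = 5/16 kN·m
Superposition: M = Σ M_i = 50963/6000 kN·m ≈ 8.493833 kN·m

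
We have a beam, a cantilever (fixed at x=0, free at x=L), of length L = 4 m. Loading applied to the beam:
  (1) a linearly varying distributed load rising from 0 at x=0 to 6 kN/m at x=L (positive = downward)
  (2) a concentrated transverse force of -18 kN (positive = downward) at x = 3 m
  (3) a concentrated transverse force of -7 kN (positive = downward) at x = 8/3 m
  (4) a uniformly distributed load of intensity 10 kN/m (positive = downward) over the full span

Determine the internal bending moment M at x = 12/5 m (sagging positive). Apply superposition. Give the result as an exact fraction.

Load 1 — triangular load w₀=6 kN/m (0→w₀ over full span):
  M_1 = w₀Lx/2 - w₀L²/3 - w₀x³/(6L) = 6·4·(12/5)/2 - 6·4²/3 - 6·(12/5)³/(6·4) = -832/125 kN·m
Load 2 — point force P=-18 kN at a=3 m (b=L-a=1):
  M_2 = -P(a-x)  [x≤a] = -(-18)·(3-(12/5)) = 54/5 kN·m
Load 3 — point force P=-7 kN at a=8/3 m (b=L-a=4/3):
  M_3 = -P(a-x)  [x≤a] = -(-7)·((8/3)-(12/5)) = 28/15 kN·m
Load 4 — uniform load w=10 kN/m over full span:
  M_4 = -w(L-x)²/2 = -10·(4-(12/5))²/2 = -64/5 kN·m
Superposition: M = Σ M_i = -2546/375 kN·m ≈ -6.789333 kN·m

M(12/5) = -2546/375 kN·m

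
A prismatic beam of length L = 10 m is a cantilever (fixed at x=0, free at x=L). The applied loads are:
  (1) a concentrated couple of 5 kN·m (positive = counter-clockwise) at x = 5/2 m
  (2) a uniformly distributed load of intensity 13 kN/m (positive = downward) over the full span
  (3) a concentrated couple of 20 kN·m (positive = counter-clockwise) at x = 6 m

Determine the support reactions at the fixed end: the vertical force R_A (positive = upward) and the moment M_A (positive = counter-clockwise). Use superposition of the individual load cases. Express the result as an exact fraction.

Load 1 — applied couple M₀=5 kN·m at a=5/2 m (b=L-a=15/2):
  R_A = 0 kN
  M_A = -M₀ = -5 kN·m
Load 2 — uniform load w=13 kN/m over full span:
  R_A = wL = 13·10 = 130 kN
  M_A = wL²/2 = 13·10²/2 = 650 kN·m
Load 3 — applied couple M₀=20 kN·m at a=6 m (b=L-a=4):
  R_A = 0 kN
  M_A = -M₀ = -20 kN·m
Superposition: R_A = 130 kN, M_A = 625 kN·m

R_A = 130 kN, M_A = 625 kN·m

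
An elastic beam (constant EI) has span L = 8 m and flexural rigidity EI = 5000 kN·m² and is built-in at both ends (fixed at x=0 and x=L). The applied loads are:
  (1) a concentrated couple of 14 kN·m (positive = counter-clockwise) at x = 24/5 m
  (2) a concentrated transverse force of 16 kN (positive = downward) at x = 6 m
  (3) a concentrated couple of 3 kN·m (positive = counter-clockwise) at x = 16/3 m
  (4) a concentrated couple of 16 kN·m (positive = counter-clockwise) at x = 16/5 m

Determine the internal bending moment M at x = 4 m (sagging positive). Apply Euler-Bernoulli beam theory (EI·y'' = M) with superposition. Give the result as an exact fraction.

Load 1 — applied couple M₀=14 kN·m at a=24/5 m (b=L-a=16/5):
  M_1 = R_Ax - M_A  [x≤a] with R_A=63/25, M_A=112/25 = (63/25)·4 - (112/25) = 28/5 kN·m
Load 2 — point force P=16 kN at a=6 m (b=L-a=2):
  M_2 = Pb²(3a+b)x/L³ - Pab²/L²  [x≤a] = 16·2²·(3·6+2)·4/8³ - 16·6·2²/8² = 4 kN·m
Load 3 — applied couple M₀=3 kN·m at a=16/3 m (b=L-a=8/3):
  M_3 = R_Ax - M_A  [x≤a] with R_A=1/2, M_A=1 = (1/2)·4 - 1 = 1 kN·m
Load 4 — applied couple M₀=16 kN·m at a=16/5 m (b=L-a=24/5):
  M_4 = R_Ax - M_A - M₀  [x>a] with R_A=72/25, M_A=48/25 = (72/25)·4 - (48/25) - 16 = -32/5 kN·m
Superposition: M = Σ M_i = 21/5 kN·m ≈ 4.200000 kN·m

M(4) = 21/5 kN·m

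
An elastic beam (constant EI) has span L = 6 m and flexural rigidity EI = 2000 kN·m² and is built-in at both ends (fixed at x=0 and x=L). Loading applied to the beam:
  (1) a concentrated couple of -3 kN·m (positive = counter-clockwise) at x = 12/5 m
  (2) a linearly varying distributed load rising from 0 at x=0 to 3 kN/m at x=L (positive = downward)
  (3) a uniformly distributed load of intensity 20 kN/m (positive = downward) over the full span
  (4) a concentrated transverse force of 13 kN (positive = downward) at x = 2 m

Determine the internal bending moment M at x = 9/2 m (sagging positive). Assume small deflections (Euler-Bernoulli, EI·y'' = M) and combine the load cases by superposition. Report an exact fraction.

M(9/2) = 56549/7200 kN·m

Load 1 — applied couple M₀=-3 kN·m at a=12/5 m (b=L-a=18/5):
  M_1 = R_Ax - M_A - M₀  [x>a] with R_A=-18/25, M_A=-9/25 = (-18/25)·(9/2) - (-9/25) - (-3) = 3/25 kN·m
Load 2 — triangular load w₀=3 kN/m (0→w₀ over full span):
  M_2 = 3w₀Lx/20 - w₀L²/30 - w₀x³/(6L) = 3·3·6·(9/2)/20 - 3·6²/30 - 3·(9/2)³/(6·6) = 153/160 kN·m
Load 3 — uniform load w=20 kN/m over full span:
  M_3 = wLx/2 - wL²/12 - wx²/2 = 20·6·(9/2)/2 - 20·6²/12 - 20·(9/2)²/2 = 15/2 kN·m
Load 4 — point force P=13 kN at a=2 m (b=L-a=4):
  M_4 = Pa²(a+3b)(L-x)/L³ - Pa²b/L²  [x>a] = 13·2²·(2+3·4)·(6-(9/2))/6³ - 13·2²·4/6² = -13/18 kN·m
Superposition: M = Σ M_i = 56549/7200 kN·m ≈ 7.854028 kN·m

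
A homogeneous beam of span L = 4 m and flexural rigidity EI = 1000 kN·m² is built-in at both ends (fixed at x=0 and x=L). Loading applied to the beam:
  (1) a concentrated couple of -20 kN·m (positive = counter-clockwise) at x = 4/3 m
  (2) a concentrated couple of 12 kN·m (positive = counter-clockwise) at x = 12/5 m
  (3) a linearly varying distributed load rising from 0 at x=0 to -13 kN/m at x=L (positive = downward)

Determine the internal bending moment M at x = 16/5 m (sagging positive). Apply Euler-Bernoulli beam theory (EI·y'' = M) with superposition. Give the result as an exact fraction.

Load 1 — applied couple M₀=-20 kN·m at a=4/3 m (b=L-a=8/3):
  M_1 = R_Ax - M_A - M₀  [x>a] with R_A=-20/3, M_A=0 = (-20/3)·(16/5) - 0 - (-20) = -4/3 kN·m
Load 2 — applied couple M₀=12 kN·m at a=12/5 m (b=L-a=8/5):
  M_2 = R_Ax - M_A - M₀  [x>a] with R_A=108/25, M_A=96/25 = (108/25)·(16/5) - (96/25) - 12 = -252/125 kN·m
Load 3 — triangular load w₀=-13 kN/m (0→w₀ over full span):
  M_3 = 3w₀Lx/20 - w₀L²/30 - w₀x³/(6L) = 3·(-13)·4·(16/5)/20 - (-13)·4²/30 - (-13)·(16/5)³/(6·4) = -104/375 kN·m
Superposition: M = Σ M_i = -272/75 kN·m ≈ -3.626667 kN·m

M(16/5) = -272/75 kN·m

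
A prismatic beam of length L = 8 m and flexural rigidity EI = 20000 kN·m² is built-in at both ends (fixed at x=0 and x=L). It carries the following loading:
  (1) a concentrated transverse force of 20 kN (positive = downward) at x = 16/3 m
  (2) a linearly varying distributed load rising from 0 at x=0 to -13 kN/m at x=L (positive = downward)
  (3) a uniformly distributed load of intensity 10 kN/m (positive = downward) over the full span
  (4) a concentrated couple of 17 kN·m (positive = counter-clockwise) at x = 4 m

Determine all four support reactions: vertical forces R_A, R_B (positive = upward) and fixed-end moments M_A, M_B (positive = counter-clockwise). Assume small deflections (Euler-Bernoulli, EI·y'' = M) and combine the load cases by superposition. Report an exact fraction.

Load 1 — point force P=20 kN at a=16/3 m (b=L-a=8/3):
  R_A = Pb²(3a+b)/L³ = 20·(8/3)²·(3·(16/3)+(8/3))/8³ = 140/27 kN
  M_A = Pab²/L² = 20·(16/3)·(8/3)²/8² = 320/27 kN·m
  R_B = Pa²(a+3b)/L³ = 20·(16/3)²·((16/3)+3·(8/3))/8³ = 400/27 kN
  M_B = -Pa²b/L² = -20·(16/3)²·(8/3)/8² = -640/27 kN·m
Load 2 — triangular load w₀=-13 kN/m (0→w₀ over full span):
  R_A = 3w₀L/20 = 3·(-13)·8/20 = -78/5 kN
  M_A = w₀L²/30 = (-13)·8²/30 = -416/15 kN·m
  R_B = 7w₀L/20 = 7·(-13)·8/20 = -182/5 kN
  M_B = -w₀L²/20 = -(-13)·8²/20 = 208/5 kN·m
Load 3 — uniform load w=10 kN/m over full span:
  R_A = wL/2 = 10·8/2 = 40 kN
  M_A = wL²/12 = 10·8²/12 = 160/3 kN·m
  R_B = wL/2 = 10·8/2 = 40 kN
  M_B = -wL²/12 = -10·8²/12 = -160/3 kN·m
Load 4 — applied couple M₀=17 kN·m at a=4 m (b=L-a=4):
  R_A = 6M₀ab/L³ = 6·17·4·4/8³ = 51/16 kN
  M_A = M₀b(2a-b)/L² = 17·4·(2·4-4)/8² = 17/4 kN·m
  R_B = -6M₀ab/L³ = -6·17·4·4/8³ = -51/16 kN
  M_B = M₀a(2b-a)/L² = 17·4·(2·4-4)/8² = 17/4 kN·m
Superposition: R_A = 70789/2160 kN, M_A = 22519/540 kN·m, R_B = 32891/2160 kN, M_B = -16841/540 kN·m

R_A = 70789/2160 kN, M_A = 22519/540 kN·m, R_B = 32891/2160 kN, M_B = -16841/540 kN·m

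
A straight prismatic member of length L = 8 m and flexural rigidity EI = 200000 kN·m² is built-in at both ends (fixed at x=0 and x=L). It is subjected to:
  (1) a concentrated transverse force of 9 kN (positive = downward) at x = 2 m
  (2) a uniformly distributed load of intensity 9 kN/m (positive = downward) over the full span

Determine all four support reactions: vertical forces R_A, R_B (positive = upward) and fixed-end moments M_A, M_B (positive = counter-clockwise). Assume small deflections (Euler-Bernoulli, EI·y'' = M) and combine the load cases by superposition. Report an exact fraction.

R_A = 1395/32 kN, M_A = 465/8 kN·m, R_B = 1197/32 kN, M_B = -411/8 kN·m

Load 1 — point force P=9 kN at a=2 m (b=L-a=6):
  R_A = Pb²(3a+b)/L³ = 9·6²·(3·2+6)/8³ = 243/32 kN
  M_A = Pab²/L² = 9·2·6²/8² = 81/8 kN·m
  R_B = Pa²(a+3b)/L³ = 9·2²·(2+3·6)/8³ = 45/32 kN
  M_B = -Pa²b/L² = -9·2²·6/8² = -27/8 kN·m
Load 2 — uniform load w=9 kN/m over full span:
  R_A = wL/2 = 9·8/2 = 36 kN
  M_A = wL²/12 = 9·8²/12 = 48 kN·m
  R_B = wL/2 = 9·8/2 = 36 kN
  M_B = -wL²/12 = -9·8²/12 = -48 kN·m
Superposition: R_A = 1395/32 kN, M_A = 465/8 kN·m, R_B = 1197/32 kN, M_B = -411/8 kN·m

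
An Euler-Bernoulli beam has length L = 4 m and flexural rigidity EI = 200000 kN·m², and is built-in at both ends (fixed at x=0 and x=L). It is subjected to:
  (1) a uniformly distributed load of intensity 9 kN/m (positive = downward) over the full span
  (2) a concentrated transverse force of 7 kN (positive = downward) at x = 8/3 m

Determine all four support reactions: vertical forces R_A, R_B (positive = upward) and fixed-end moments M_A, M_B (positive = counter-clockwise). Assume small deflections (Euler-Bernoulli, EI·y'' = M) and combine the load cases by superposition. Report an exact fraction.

R_A = 535/27 kN, M_A = 380/27 kN·m, R_B = 626/27 kN, M_B = -436/27 kN·m

Load 1 — uniform load w=9 kN/m over full span:
  R_A = wL/2 = 9·4/2 = 18 kN
  M_A = wL²/12 = 9·4²/12 = 12 kN·m
  R_B = wL/2 = 9·4/2 = 18 kN
  M_B = -wL²/12 = -9·4²/12 = -12 kN·m
Load 2 — point force P=7 kN at a=8/3 m (b=L-a=4/3):
  R_A = Pb²(3a+b)/L³ = 7·(4/3)²·(3·(8/3)+(4/3))/4³ = 49/27 kN
  M_A = Pab²/L² = 7·(8/3)·(4/3)²/4² = 56/27 kN·m
  R_B = Pa²(a+3b)/L³ = 7·(8/3)²·((8/3)+3·(4/3))/4³ = 140/27 kN
  M_B = -Pa²b/L² = -7·(8/3)²·(4/3)/4² = -112/27 kN·m
Superposition: R_A = 535/27 kN, M_A = 380/27 kN·m, R_B = 626/27 kN, M_B = -436/27 kN·m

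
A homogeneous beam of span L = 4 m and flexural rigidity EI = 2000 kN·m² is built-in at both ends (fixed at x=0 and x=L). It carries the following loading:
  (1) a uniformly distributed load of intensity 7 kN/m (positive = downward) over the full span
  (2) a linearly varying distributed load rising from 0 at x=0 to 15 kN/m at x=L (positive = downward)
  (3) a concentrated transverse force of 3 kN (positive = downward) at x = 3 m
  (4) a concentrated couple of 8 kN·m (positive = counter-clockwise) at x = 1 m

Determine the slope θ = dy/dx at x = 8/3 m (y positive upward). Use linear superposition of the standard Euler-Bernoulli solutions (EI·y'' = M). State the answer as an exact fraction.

Load 1 — uniform load w=7 kN/m over full span:
  θ_1 = -wx(L-x)(L-2x)/(12EI) = -7·(8/3)·(4-(8/3))·(4-2·(8/3))/(12·2000) = 14/10125 rad
Load 2 — triangular load w₀=15 kN/m (0→w₀ over full span):
  θ_2 = -w₀(2x(L-x)(L-2x)(x+2L)+x²(L-x)²)/(120LEI) = -15·(2·(8/3)·(4-(8/3))·(4-2·(8/3))·((8/3)+2·4)+(8/3)²·(4-(8/3))²)/(120·4·2000) = 14/10125 rad
Load 3 — point force P=3 kN at a=3 m (b=L-a=1):
  θ_3 = -Pb²x(2aL-(3a+b)x)/(2L³EI)  [x≤a] = -3·1²·(8/3)·(2·3·4-(3·3+1)·(8/3))/(2·4³·2000) = 1/12000 rad
Load 4 — applied couple M₀=8 kN·m at a=1 m (b=L-a=3):
  θ_4 = (R_Ax²/2 - M_Ax - M₀(x-a))/EI  [x>a] with R_A=9/4, M_A=-3/2 = ((9/4)·(8/3)²/2 - (-3/2)·(8/3) - 8·((8/3)-1))/2000 = -1/1500 rad
Superposition: θ = Σ θ_i = 707/324000 rad ≈ 0.002182 rad

θ(8/3) = 707/324000 rad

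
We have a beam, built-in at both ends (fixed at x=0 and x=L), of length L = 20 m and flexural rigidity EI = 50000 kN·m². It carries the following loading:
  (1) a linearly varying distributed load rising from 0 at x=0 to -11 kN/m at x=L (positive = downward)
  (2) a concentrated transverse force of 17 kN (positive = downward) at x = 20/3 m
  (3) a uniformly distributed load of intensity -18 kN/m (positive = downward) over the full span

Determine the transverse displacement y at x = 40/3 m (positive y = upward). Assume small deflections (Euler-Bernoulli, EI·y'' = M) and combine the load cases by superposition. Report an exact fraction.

y(40/3) = 8218/54675 m

Load 1 — triangular load w₀=-11 kN/m (0→w₀ over full span):
  y_1 = -w₀x²(L-x)²(x+2L)/(120LEI) = -(-11)·(40/3)²·(20-(40/3))²·((40/3)+2·20)/(120·20·50000) = 704/18225 m
Load 2 — point force P=17 kN at a=20/3 m (b=L-a=40/3):
  y_2 = -Pa²(L-x)²(3bL-(3b+a)(L-x))/(6L³EI)  [x>a] = -17·(20/3)²·(20-(40/3))²·(3·(40/3)·20-(3·(40/3)+(20/3))·(20-(40/3)))/(6·20³·50000) = -374/54675 m
Load 3 — uniform load w=-18 kN/m over full span:
  y_3 = -wx²(L-x)²/(24EI) = -(-18)·(40/3)²·(20-(40/3))²/(24·50000) = 16/135 m
Superposition: y = Σ y_i = 8218/54675 m ≈ 0.150306 m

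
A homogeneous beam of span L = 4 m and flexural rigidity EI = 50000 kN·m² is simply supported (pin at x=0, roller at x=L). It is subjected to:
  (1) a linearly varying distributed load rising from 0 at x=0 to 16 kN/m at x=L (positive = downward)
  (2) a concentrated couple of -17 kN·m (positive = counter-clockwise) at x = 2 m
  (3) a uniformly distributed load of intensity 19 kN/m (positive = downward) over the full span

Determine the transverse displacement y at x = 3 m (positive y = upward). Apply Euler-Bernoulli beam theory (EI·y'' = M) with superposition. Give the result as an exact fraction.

y(3) = -161/120000 m

Load 1 — triangular load w₀=16 kN/m (0→w₀ over full span):
  y_1 = -w₀x(7L⁴-10L²x²+3x⁴)/(360LEI) = -16·3·(7·4⁴-10·4²·3²+3·3⁴)/(360·4·50000) = -119/300000 m
Load 2 — applied couple M₀=-17 kN·m at a=2 m (b=L-a=2):
  y_2 = (M₀x³/(6L)-M₀(x-a)²/2+C₁x)/EI  [x>a] with C₁=M₀(3b²-L²)/(6L)=17/6 = ((-17)·3³/(6·4)-(-17)·(3-2)²/2+(17/6)·3)/50000 = -17/400000 m
Load 3 — uniform load w=19 kN/m over full span:
  y_3 = -wx(L³-2Lx²+x³)/(24EI) = -19·3·(4³-2·4·3²+3³)/(24·50000) = -361/400000 m
Superposition: y = Σ y_i = -161/120000 m ≈ -0.001342 m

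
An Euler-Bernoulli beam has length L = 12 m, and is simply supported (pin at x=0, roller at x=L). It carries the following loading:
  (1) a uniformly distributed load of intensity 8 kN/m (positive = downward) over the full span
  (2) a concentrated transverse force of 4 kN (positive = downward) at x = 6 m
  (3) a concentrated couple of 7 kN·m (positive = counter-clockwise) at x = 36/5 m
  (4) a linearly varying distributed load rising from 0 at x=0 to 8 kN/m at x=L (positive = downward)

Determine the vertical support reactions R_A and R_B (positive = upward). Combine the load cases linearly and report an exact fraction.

Load 1 — uniform load w=8 kN/m over full span:
  R_A = wL/2 = 8·12/2 = 48 kN
  R_B = wL/2 = 8·12/2 = 48 kN
Load 2 — point force P=4 kN at a=6 m (b=L-a=6):
  R_A = Pb/L = 4·6/12 = 2 kN
  R_B = Pa/L = 4·6/12 = 2 kN
Load 3 — applied couple M₀=7 kN·m at a=36/5 m (b=L-a=24/5):
  R_A = M₀/L = 7/12 kN
  R_B = -M₀/L = -7/12 kN
Load 4 — triangular load w₀=8 kN/m (0→w₀ over full span):
  R_A = w₀L/6 = 8·12/6 = 16 kN
  R_B = w₀L/3 = 8·12/3 = 32 kN
Superposition: R_A = 799/12 kN, R_B = 977/12 kN

R_A = 799/12 kN, R_B = 977/12 kN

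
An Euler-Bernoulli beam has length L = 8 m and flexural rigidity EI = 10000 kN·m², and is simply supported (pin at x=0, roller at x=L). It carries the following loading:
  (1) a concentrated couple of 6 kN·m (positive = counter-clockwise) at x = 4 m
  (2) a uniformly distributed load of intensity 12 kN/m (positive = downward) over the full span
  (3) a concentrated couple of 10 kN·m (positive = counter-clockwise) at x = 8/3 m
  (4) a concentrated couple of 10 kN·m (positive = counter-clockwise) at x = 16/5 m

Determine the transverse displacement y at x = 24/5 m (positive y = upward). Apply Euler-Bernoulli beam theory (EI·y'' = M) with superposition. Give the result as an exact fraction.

y(24/5) = -200462/3515625 m

Load 1 — applied couple M₀=6 kN·m at a=4 m (b=L-a=4):
  y_1 = (M₀x³/(6L)-M₀(x-a)²/2+C₁x)/EI  [x>a] with C₁=M₀(3b²-L²)/(6L)=-2 = (6·(24/5)³/(6·8)-6·((24/5)-4)²/2+(-2)·(24/5))/10000 = 18/78125 m
Load 2 — uniform load w=12 kN/m over full span:
  y_2 = -wx(L³-2Lx²+x³)/(24EI) = -12·(24/5)·(8³-2·8·(24/5)²+(24/5)³)/(24·10000) = -23808/390625 m
Load 3 — applied couple M₀=10 kN·m at a=8/3 m (b=L-a=16/3):
  y_3 = (M₀x³/(6L)-M₀(x-a)²/2+C₁x)/EI  [x>a] with C₁=M₀(3b²-L²)/(6L)=40/9 = (10·(24/5)³/(6·8)-10·((24/5)-(8/3))²/2+(40/9)·(24/5))/10000 = 304/140625 m
Load 4 — applied couple M₀=10 kN·m at a=16/5 m (b=L-a=24/5):
  y_4 = (M₀x³/(6L)-M₀(x-a)²/2+C₁x)/EI  [x>a] with C₁=M₀(3b²-L²)/(6L)=16/15 = (10·(24/5)³/(6·8)-10·((24/5)-(16/5))²/2+(16/15)·(24/5))/10000 = 24/15625 m
Superposition: y = Σ y_i = -200462/3515625 m ≈ -0.057020 m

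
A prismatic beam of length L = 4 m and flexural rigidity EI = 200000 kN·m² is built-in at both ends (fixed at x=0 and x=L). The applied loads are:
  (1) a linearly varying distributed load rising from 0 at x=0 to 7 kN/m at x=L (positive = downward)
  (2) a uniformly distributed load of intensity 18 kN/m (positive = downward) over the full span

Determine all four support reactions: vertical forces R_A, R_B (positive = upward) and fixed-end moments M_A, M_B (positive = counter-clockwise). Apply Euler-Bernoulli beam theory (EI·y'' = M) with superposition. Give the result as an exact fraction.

R_A = 201/5 kN, M_A = 416/15 kN·m, R_B = 229/5 kN, M_B = -148/5 kN·m

Load 1 — triangular load w₀=7 kN/m (0→w₀ over full span):
  R_A = 3w₀L/20 = 3·7·4/20 = 21/5 kN
  M_A = w₀L²/30 = 7·4²/30 = 56/15 kN·m
  R_B = 7w₀L/20 = 7·7·4/20 = 49/5 kN
  M_B = -w₀L²/20 = -7·4²/20 = -28/5 kN·m
Load 2 — uniform load w=18 kN/m over full span:
  R_A = wL/2 = 18·4/2 = 36 kN
  M_A = wL²/12 = 18·4²/12 = 24 kN·m
  R_B = wL/2 = 18·4/2 = 36 kN
  M_B = -wL²/12 = -18·4²/12 = -24 kN·m
Superposition: R_A = 201/5 kN, M_A = 416/15 kN·m, R_B = 229/5 kN, M_B = -148/5 kN·m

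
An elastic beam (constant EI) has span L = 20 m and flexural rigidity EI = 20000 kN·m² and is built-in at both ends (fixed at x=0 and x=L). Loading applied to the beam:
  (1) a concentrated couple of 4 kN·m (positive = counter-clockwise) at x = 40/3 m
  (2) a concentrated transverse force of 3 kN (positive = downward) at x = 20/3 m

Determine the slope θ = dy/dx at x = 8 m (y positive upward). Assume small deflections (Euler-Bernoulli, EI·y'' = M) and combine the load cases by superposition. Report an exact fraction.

Load 1 — applied couple M₀=4 kN·m at a=40/3 m (b=L-a=20/3):
  θ_1 = (R_Ax²/2 - M_Ax)/EI  [x≤a] with R_A=4/15, M_A=4/3 = ((4/15)·8²/2 - (4/3)·8)/20000 = -1/9375 rad
Load 2 — point force P=3 kN at a=20/3 m (b=L-a=40/3):
  θ_2 = Pa²(L-x)(2bL-(3b+a)(L-x))/(2L³EI)  [x>a] = 3·(20/3)²·(20-8)·(2·(40/3)·20-(3·(40/3)+(20/3))·(20-8))/(2·20³·20000) = -1/7500 rad
Superposition: θ = Σ θ_i = -3/12500 rad ≈ -0.000240 rad

θ(8) = -3/12500 rad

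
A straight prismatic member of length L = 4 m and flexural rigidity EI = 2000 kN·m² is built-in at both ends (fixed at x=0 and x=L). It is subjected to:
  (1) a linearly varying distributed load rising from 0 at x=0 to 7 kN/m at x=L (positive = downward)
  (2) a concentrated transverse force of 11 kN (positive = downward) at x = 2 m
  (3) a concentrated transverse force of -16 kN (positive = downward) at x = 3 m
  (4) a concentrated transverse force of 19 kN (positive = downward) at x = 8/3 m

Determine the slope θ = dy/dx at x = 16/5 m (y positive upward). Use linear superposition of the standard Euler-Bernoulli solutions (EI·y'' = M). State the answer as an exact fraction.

Load 1 — triangular load w₀=7 kN/m (0→w₀ over full span):
  θ_1 = -w₀(2x(L-x)(L-2x)(x+2L)+x²(L-x)²)/(120LEI) = -7·(2·(16/5)·(4-(16/5))·(4-2·(16/5))·((16/5)+2·4)+(16/5)²·(4-(16/5))²)/(120·4·2000) = 224/234375 rad
Load 2 — point force P=11 kN at a=2 m (b=L-a=2):
  θ_2 = Pa²(L-x)(2bL-(3b+a)(L-x))/(2L³EI)  [x>a] = 11·2²·(4-(16/5))·(2·2·4-(3·2+2)·(4-(16/5)))/(2·4³·2000) = 33/25000 rad
Load 3 — point force P=-16 kN at a=3 m (b=L-a=1):
  θ_3 = Pa²(L-x)(2bL-(3b+a)(L-x))/(2L³EI)  [x>a] = (-16)·3²·(4-(16/5))·(2·1·4-(3·1+3)·(4-(16/5)))/(2·4³·2000) = -9/6250 rad
Load 4 — point force P=19 kN at a=8/3 m (b=L-a=4/3):
  θ_4 = Pa²(L-x)(2bL-(3b+a)(L-x))/(2L³EI)  [x>a] = 19·(8/3)²·(4-(16/5))·(2·(4/3)·4-(3·(4/3)+(8/3))·(4-(16/5)))/(2·4³·2000) = 38/16875 rad
Superposition: θ = Σ θ_i = 52103/16875000 rad ≈ 0.003088 rad

θ(16/5) = 52103/16875000 rad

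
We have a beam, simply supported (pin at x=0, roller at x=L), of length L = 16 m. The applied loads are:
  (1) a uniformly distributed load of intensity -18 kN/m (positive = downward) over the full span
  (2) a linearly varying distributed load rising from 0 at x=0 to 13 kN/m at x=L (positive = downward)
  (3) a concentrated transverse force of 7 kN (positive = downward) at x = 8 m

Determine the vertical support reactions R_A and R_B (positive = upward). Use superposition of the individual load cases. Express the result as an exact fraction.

Load 1 — uniform load w=-18 kN/m over full span:
  R_A = wL/2 = (-18)·16/2 = -144 kN
  R_B = wL/2 = (-18)·16/2 = -144 kN
Load 2 — triangular load w₀=13 kN/m (0→w₀ over full span):
  R_A = w₀L/6 = 13·16/6 = 104/3 kN
  R_B = w₀L/3 = 13·16/3 = 208/3 kN
Load 3 — point force P=7 kN at a=8 m (b=L-a=8):
  R_A = Pb/L = 7·8/16 = 7/2 kN
  R_B = Pa/L = 7·8/16 = 7/2 kN
Superposition: R_A = -635/6 kN, R_B = -427/6 kN

R_A = -635/6 kN, R_B = -427/6 kN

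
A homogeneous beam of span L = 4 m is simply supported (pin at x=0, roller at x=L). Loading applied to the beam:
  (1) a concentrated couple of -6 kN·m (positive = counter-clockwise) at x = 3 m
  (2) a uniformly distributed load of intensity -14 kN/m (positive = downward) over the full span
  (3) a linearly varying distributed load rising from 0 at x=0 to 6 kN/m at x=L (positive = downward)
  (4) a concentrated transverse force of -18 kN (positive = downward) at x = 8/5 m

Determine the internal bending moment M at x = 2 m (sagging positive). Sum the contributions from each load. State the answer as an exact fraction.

M(2) = -197/5 kN·m

Load 1 — applied couple M₀=-6 kN·m at a=3 m (b=L-a=1):
  M_1 = M₀x/L  [x≤a] = (-6)·2/4 = -3 kN·m
Load 2 — uniform load w=-14 kN/m over full span:
  M_2 = wx(L-x)/2 = (-14)·2·(4-2)/2 = -28 kN·m
Load 3 — triangular load w₀=6 kN/m (0→w₀ over full span):
  M_3 = w₀Lx/6 - w₀x³/(6L) = 6·4·2/6 - 6·2³/(6·4) = 6 kN·m
Load 4 — point force P=-18 kN at a=8/5 m (b=L-a=12/5):
  M_4 = Pa(L-x)/L  [x>a] = (-18)·(8/5)·(4-2)/4 = -72/5 kN·m
Superposition: M = Σ M_i = -197/5 kN·m ≈ -39.400000 kN·m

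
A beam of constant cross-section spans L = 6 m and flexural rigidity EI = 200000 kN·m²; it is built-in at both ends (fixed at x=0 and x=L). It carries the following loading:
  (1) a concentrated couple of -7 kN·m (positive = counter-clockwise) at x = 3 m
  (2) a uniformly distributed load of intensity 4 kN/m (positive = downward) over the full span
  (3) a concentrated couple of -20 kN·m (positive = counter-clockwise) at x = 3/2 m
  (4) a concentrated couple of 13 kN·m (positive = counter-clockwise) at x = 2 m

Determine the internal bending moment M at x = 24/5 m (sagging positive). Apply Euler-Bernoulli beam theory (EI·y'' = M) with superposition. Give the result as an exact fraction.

M(24/5) = -76/75 kN·m

Load 1 — applied couple M₀=-7 kN·m at a=3 m (b=L-a=3):
  M_1 = R_Ax - M_A - M₀  [x>a] with R_A=-7/4, M_A=-7/4 = (-7/4)·(24/5) - (-7/4) - (-7) = 7/20 kN·m
Load 2 — uniform load w=4 kN/m over full span:
  M_2 = wLx/2 - wL²/12 - wx²/2 = 4·6·(24/5)/2 - 4·6²/12 - 4·(24/5)²/2 = -12/25 kN·m
Load 3 — applied couple M₀=-20 kN·m at a=3/2 m (b=L-a=9/2):
  M_3 = R_Ax - M_A - M₀  [x>a] with R_A=-15/4, M_A=15/4 = (-15/4)·(24/5) - (15/4) - (-20) = -7/4 kN·m
Load 4 — applied couple M₀=13 kN·m at a=2 m (b=L-a=4):
  M_4 = R_Ax - M_A - M₀  [x>a] with R_A=26/9, M_A=0 = (26/9)·(24/5) - 0 - 13 = 13/15 kN·m
Superposition: M = Σ M_i = -76/75 kN·m ≈ -1.013333 kN·m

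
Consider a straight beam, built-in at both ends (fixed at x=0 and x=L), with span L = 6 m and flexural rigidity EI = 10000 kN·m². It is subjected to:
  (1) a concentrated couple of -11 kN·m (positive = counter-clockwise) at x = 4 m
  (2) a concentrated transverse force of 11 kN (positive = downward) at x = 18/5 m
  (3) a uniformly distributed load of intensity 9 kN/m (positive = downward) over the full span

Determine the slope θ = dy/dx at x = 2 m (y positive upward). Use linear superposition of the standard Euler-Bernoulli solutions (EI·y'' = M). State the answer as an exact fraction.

Load 1 — applied couple M₀=-11 kN·m at a=4 m (b=L-a=2):
  θ_1 = (R_Ax²/2 - M_Ax)/EI  [x≤a] with R_A=-22/9, M_A=-11/3 = ((-22/9)·2²/2 - (-11/3)·2)/10000 = 11/45000 rad
Load 2 — point force P=11 kN at a=18/5 m (b=L-a=12/5):
  θ_2 = -Pb²x(2aL-(3a+b)x)/(2L³EI)  [x≤a] = -11·(12/5)²·2·(2·(18/5)·6-(3·(18/5)+(12/5))·2)/(2·6³·10000) = -77/156250 rad
Load 3 — uniform load w=9 kN/m over full span:
  θ_3 = -wx(L-x)(L-2x)/(12EI) = -9·2·(6-2)·(6-2·2)/(12·10000) = -3/2500 rad
Superposition: θ = Σ θ_i = -8147/5625000 rad ≈ -0.001448 rad

θ(2) = -8147/5625000 rad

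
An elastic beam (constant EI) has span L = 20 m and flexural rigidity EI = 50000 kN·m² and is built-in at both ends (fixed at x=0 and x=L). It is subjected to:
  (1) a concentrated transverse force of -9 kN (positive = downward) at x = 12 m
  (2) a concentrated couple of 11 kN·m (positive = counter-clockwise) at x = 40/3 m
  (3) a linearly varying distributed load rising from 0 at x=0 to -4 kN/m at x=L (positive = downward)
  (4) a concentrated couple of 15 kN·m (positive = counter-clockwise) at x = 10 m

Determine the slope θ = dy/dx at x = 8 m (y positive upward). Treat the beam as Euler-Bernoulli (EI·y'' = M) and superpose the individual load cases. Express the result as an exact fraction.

θ(8) = 21337/9375000 rad

Load 1 — point force P=-9 kN at a=12 m (b=L-a=8):
  θ_1 = -Pb²x(2aL-(3a+b)x)/(2L³EI)  [x≤a] = -(-9)·8²·8·(2·12·20-(3·12+8)·8)/(2·20³·50000) = 288/390625 rad
Load 2 — applied couple M₀=11 kN·m at a=40/3 m (b=L-a=20/3):
  θ_2 = (R_Ax²/2 - M_Ax)/EI  [x≤a] with R_A=11/15, M_A=11/3 = ((11/15)·8²/2 - (11/3)·8)/50000 = -11/93750 rad
Load 3 — triangular load w₀=-4 kN/m (0→w₀ over full span):
  θ_3 = -w₀(2x(L-x)(L-2x)(x+2L)+x²(L-x)²)/(120LEI) = -(-4)·(2·8·(20-8)·(20-2·8)·(8+2·20)+8²·(20-8)²)/(120·20·50000) = 24/15625 rad
Load 4 — applied couple M₀=15 kN·m at a=10 m (b=L-a=10):
  θ_4 = (R_Ax²/2 - M_Ax)/EI  [x≤a] with R_A=9/8, M_A=15/4 = ((9/8)·8²/2 - (15/4)·8)/50000 = 3/25000 rad
Superposition: θ = Σ θ_i = 21337/9375000 rad ≈ 0.002276 rad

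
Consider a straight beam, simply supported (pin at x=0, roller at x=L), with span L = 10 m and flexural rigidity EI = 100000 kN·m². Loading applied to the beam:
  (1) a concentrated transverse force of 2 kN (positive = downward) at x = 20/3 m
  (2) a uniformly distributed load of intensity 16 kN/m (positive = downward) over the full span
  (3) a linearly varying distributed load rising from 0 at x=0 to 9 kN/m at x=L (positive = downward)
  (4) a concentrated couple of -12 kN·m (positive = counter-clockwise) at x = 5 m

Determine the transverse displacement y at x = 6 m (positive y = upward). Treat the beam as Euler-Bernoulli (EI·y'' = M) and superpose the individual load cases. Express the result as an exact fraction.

Load 1 — point force P=2 kN at a=20/3 m (b=L-a=10/3):
  y_1 = -Pbx(L²-b²-x²)/(6LEI)  [x≤a] = -2·(10/3)·6·(10²-(10/3)²-6²)/(6·10·100000) = -119/337500 m
Load 2 — uniform load w=16 kN/m over full span:
  y_2 = -wx(L³-2Lx²+x³)/(24EI) = -16·6·(10³-2·10·6²+6³)/(24·100000) = -62/3125 m
Load 3 — triangular load w₀=9 kN/m (0→w₀ over full span):
  y_3 = -w₀x(7L⁴-10L²x²+3x⁴)/(360LEI) = -9·6·(7·10⁴-10·10²·6²+3·6⁴)/(360·10·100000) = -444/78125 m
Load 4 — applied couple M₀=-12 kN·m at a=5 m (b=L-a=5):
  y_4 = (M₀x³/(6L)-M₀(x-a)²/2+C₁x)/EI  [x>a] with C₁=M₀(3b²-L²)/(6L)=5 = ((-12)·6³/(6·10)-(-12)·(6-5)²/2+5·6)/100000 = -9/125000 m
Superposition: y = Σ y_i = -437869/16875000 m ≈ -0.025948 m

y(6) = -437869/16875000 m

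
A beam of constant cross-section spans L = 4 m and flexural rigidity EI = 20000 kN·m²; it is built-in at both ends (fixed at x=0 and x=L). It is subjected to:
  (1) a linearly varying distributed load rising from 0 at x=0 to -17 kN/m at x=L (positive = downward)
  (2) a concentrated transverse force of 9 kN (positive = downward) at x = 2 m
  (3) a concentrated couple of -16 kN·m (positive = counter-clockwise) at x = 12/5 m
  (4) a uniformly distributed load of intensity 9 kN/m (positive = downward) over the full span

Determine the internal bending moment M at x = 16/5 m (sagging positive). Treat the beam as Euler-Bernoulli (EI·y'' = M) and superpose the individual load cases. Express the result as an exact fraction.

M(16/5) = 709/750 kN·m

Load 1 — triangular load w₀=-17 kN/m (0→w₀ over full span):
  M_1 = 3w₀Lx/20 - w₀L²/30 - w₀x³/(6L) = 3·(-17)·4·(16/5)/20 - (-17)·4²/30 - (-17)·(16/5)³/(6·4) = -136/375 kN·m
Load 2 — point force P=9 kN at a=2 m (b=L-a=2):
  M_2 = Pa²(a+3b)(L-x)/L³ - Pa²b/L²  [x>a] = 9·2²·(2+3·2)·(4-(16/5))/4³ - 9·2²·2/4² = -9/10 kN·m
Load 3 — applied couple M₀=-16 kN·m at a=12/5 m (b=L-a=8/5):
  M_3 = R_Ax - M_A - M₀  [x>a] with R_A=-144/25, M_A=-128/25 = (-144/25)·(16/5) - (-128/25) - (-16) = 336/125 kN·m
Load 4 — uniform load w=9 kN/m over full span:
  M_4 = wLx/2 - wL²/12 - wx²/2 = 9·4·(16/5)/2 - 9·4²/12 - 9·(16/5)²/2 = -12/25 kN·m
Superposition: M = Σ M_i = 709/750 kN·m ≈ 0.945333 kN·m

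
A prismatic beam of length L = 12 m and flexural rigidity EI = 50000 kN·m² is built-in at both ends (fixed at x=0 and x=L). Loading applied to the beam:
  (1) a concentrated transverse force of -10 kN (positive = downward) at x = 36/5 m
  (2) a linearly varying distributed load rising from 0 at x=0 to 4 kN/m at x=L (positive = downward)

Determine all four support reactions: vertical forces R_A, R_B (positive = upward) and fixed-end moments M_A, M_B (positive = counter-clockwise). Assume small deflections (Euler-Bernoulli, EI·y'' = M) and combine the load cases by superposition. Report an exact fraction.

Load 1 — point force P=-10 kN at a=36/5 m (b=L-a=24/5):
  R_A = Pb²(3a+b)/L³ = (-10)·(24/5)²·(3·(36/5)+(24/5))/12³ = -88/25 kN
  M_A = Pab²/L² = (-10)·(36/5)·(24/5)²/12² = -288/25 kN·m
  R_B = Pa²(a+3b)/L³ = (-10)·(36/5)²·((36/5)+3·(24/5))/12³ = -162/25 kN
  M_B = -Pa²b/L² = -(-10)·(36/5)²·(24/5)/12² = 432/25 kN·m
Load 2 — triangular load w₀=4 kN/m (0→w₀ over full span):
  R_A = 3w₀L/20 = 3·4·12/20 = 36/5 kN
  M_A = w₀L²/30 = 4·12²/30 = 96/5 kN·m
  R_B = 7w₀L/20 = 7·4·12/20 = 84/5 kN
  M_B = -w₀L²/20 = -4·12²/20 = -144/5 kN·m
Superposition: R_A = 92/25 kN, M_A = 192/25 kN·m, R_B = 258/25 kN, M_B = -288/25 kN·m

R_A = 92/25 kN, M_A = 192/25 kN·m, R_B = 258/25 kN, M_B = -288/25 kN·m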